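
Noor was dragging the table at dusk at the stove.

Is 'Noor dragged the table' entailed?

'drag' is atelic; if Noor was dragging the table, then Noor dragged the table (for some time).

yes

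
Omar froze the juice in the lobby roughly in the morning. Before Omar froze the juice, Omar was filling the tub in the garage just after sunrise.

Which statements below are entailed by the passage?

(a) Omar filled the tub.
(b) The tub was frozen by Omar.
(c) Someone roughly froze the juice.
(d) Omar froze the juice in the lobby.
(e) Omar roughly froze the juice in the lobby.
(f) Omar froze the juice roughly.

(a) Not entailed — 'was filling' is progressive on an accomplishment; it does not entail the completed 'filled'.
(b) Not entailed — Omar froze the juice, not the tub; the tub belongs to the filling event.
(c) Entailed — every conjunct here is already in the original freezing event.
(d) Entailed — every conjunct here is already in the original freezing event.
(e) Entailed — every conjunct here is already in the original freezing event.
(f) Entailed — this follows by dropping conjuncts from the freezing event's description.

(c), (d), (e), (f)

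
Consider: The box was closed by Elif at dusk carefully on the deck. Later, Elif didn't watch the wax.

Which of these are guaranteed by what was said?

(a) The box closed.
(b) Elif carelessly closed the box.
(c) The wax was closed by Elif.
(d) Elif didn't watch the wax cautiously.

(a), (d)

(a) Entailed — 'Elif closed the box' is causative; it entails the inchoative 'the box closed'.
(b) Not entailed — 'carelessly' adds a manner not in (and inconsistent with) the original.
(c) Not entailed — Elif closed the box, not the wax; the wax belongs to the watching event.
(d) Entailed — under negation, adding a further restriction is entailed: if no such watching event occurred, none occurred cautiously either.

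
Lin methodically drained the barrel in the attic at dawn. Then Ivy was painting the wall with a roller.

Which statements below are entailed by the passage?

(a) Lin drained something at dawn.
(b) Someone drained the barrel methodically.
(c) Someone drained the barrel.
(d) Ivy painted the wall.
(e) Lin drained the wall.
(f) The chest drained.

(a) Entailed — this follows by dropping conjuncts from the draining event's description.
(b) Entailed — this follows by dropping conjuncts from the draining event's description.
(c) Entailed — every conjunct here is already in the original draining event.
(d) Not entailed — 'was painting' is progressive on an accomplishment; it does not entail the completed 'painted'.
(e) Not entailed — Lin drained the barrel, not the wall; the wall belongs to the painting event.
(f) Not entailed — the barrel is what drained, not the chest.

(a), (b), (c)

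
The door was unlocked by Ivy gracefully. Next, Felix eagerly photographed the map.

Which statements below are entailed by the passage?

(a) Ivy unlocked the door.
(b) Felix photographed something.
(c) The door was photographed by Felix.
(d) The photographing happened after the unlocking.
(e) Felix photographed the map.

(a) Entailed — dropping 'gracefully' leaves a sub-description the original still satisfies.
(b) Entailed — dropping 'eagerly' and generalizing the patient leaves a sub-description the original still satisfies.
(c) Not entailed — Felix photographed the map, not the door; the door belongs to the unlocking event.
(d) Entailed — the narrative places the unlocking before the photographing.
(e) Entailed — this follows by dropping conjuncts from the photographing event's description.

(a), (b), (d), (e)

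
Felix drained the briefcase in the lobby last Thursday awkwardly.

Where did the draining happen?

in the lobby

'in the lobby' marks the location of the draining event.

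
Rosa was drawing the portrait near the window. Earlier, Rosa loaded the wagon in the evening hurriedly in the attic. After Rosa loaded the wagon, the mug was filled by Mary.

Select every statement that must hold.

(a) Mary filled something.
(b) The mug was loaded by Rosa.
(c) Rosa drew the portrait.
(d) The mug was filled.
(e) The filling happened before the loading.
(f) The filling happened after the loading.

(a), (d), (f)

(a) Entailed — every conjunct here is already in the original filling event.
(b) Not entailed — Rosa loaded the wagon, not the mug; the mug belongs to the filling event.
(c) Not entailed — 'was drawing' is progressive on an accomplishment; it does not entail the completed 'drew'.
(d) Entailed — the original entails any weakening of itself; this just generalizes the agent.
(e) Not entailed — the narrative places the loading before the filling, not after.
(f) Entailed — the narrative places the loading before the filling.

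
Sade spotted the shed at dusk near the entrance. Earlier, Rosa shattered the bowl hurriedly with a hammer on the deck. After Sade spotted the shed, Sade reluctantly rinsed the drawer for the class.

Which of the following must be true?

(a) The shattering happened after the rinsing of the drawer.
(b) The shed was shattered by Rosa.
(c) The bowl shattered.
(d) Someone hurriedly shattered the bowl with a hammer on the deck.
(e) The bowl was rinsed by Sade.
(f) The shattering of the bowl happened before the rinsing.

(a) Not entailed — the narrative places the shattering before the rinsing, not after.
(b) Not entailed — Rosa shattered the bowl, not the shed; the shed belongs to the spotting event.
(c) Entailed — 'Rosa shattered the bowl' is causative; it entails the inchoative 'the bowl shattered'.
(d) Entailed — every conjunct here is already in the original shattering event.
(e) Not entailed — Sade rinsed the drawer, not the bowl; the bowl belongs to the shattering event.
(f) Entailed — the narrative places the shattering before the rinsing.

(c), (d), (f)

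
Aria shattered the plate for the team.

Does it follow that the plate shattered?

'Aria shattered the plate' is the causative; it entails the inchoative 'the plate shattered'.

yes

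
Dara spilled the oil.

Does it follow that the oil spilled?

yes

'Dara spilled the oil' is the causative; it entails the inchoative 'the oil spilled'.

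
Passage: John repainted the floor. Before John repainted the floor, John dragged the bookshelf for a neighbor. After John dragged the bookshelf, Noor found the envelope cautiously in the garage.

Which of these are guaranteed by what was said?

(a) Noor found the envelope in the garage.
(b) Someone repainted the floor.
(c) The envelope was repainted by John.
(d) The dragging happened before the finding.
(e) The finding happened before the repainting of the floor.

(a), (b), (d)

(a) Entailed — this follows by dropping conjuncts from the finding event's description.
(b) Entailed — this follows by dropping conjuncts from the repainting event's description.
(c) Not entailed — John repainted the floor, not the envelope; the envelope belongs to the finding event.
(d) Entailed — the narrative places the dragging before the finding.
(e) Not entailed — the narrative doesn't order the finding relative to the repainting.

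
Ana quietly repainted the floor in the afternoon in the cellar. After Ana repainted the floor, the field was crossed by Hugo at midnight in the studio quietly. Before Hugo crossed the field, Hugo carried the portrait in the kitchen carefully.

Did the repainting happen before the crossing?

yes

The narrative orders the repainting before the crossing.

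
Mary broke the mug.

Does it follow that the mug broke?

'Mary broke the mug' is the causative; it entails the inchoative 'the mug broke'.

yes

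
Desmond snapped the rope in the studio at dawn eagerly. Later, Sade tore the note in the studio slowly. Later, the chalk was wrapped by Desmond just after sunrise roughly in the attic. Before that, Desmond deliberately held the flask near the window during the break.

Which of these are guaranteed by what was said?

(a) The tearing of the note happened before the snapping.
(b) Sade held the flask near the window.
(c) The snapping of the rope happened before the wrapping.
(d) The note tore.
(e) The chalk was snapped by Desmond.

(c), (d)

(a) Not entailed — the narrative places the snapping before the tearing, not after.
(b) Not entailed — the passage has Desmond holding the flask, not Sade.
(c) Entailed — the narrative places the snapping before the wrapping.
(d) Entailed — 'Sade tore the note' is causative; it entails the inchoative 'the note tore'.
(e) Not entailed — Desmond snapped the rope, not the chalk; the chalk belongs to the wrapping event.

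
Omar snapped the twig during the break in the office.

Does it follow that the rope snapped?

no

Nothing is said about any rope; only the twig is affected.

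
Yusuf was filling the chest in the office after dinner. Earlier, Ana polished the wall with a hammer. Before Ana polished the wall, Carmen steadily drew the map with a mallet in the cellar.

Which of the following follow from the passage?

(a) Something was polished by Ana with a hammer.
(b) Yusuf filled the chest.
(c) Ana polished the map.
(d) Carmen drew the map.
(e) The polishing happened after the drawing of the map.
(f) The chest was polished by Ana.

(a), (d), (e)

(a) Entailed — every conjunct here is already in the original polishing event.
(b) Not entailed — 'was filling' is progressive on an accomplishment; it does not entail the completed 'filled'.
(c) Not entailed — Ana polished the wall, not the map; the map belongs to the drawing event.
(d) Entailed — the original entails any weakening of itself; this just drops 'with a mallet', 'in the cellar', 'steadily'.
(e) Entailed — the narrative places the drawing before the polishing.
(f) Not entailed — Ana polished the wall, not the chest; the chest belongs to the filling event.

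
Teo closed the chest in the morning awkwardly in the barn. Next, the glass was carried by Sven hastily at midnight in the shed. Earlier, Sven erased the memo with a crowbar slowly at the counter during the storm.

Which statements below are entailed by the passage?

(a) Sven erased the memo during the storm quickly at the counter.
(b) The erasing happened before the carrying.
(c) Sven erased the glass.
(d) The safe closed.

(b)

(a) Not entailed — 'quickly' adds a manner not in (and inconsistent with) the original.
(b) Entailed — the narrative places the erasing before the carrying.
(c) Not entailed — Sven erased the memo, not the glass; the glass belongs to the carrying event.
(d) Not entailed — the chest is what closed, not the safe.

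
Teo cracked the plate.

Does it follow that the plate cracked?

'Teo cracked the plate' is the causative; it entails the inchoative 'the plate cracked'.

yes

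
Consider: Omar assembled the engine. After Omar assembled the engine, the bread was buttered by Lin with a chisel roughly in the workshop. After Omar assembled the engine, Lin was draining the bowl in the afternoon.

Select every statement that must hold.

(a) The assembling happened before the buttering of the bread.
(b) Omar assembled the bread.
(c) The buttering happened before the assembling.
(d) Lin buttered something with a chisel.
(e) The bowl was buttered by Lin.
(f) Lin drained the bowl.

(a) Entailed — the narrative places the assembling before the buttering.
(b) Not entailed — Omar assembled the engine, not the bread; the bread belongs to the buttering event.
(c) Not entailed — the narrative places the assembling before the buttering, not after.
(d) Entailed — the original entails any weakening of itself; this just drops 'in the workshop', 'roughly' and generalizes the patient.
(e) Not entailed — Lin buttered the bread, not the bowl; the bowl belongs to the draining event.
(f) Not entailed — 'was draining' is progressive on an accomplishment; it does not entail the completed 'drained'.

(a), (d)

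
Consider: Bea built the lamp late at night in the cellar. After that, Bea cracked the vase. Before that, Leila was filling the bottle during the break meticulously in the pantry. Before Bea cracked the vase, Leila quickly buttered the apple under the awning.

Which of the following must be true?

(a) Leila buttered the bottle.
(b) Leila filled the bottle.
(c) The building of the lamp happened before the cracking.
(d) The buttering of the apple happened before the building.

(c)

(a) Not entailed — Leila buttered the apple, not the bottle; the bottle belongs to the filling event.
(b) Not entailed — 'was filling' is progressive on an accomplishment; it does not entail the completed 'filled'.
(c) Entailed — the narrative places the building before the cracking.
(d) Not entailed — the narrative doesn't order the buttering relative to the building.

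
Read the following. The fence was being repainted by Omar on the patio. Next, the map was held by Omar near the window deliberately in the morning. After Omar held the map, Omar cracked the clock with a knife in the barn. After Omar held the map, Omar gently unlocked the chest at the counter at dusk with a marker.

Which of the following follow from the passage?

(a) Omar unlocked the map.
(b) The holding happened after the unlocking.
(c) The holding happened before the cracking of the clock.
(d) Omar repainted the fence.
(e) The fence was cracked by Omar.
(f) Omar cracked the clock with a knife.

(c), (f)

(a) Not entailed — Omar unlocked the chest, not the map; the map belongs to the holding event.
(b) Not entailed — the narrative places the holding before the unlocking, not after.
(c) Entailed — the narrative places the holding before the cracking.
(d) Not entailed — 'was repainting' is progressive on an accomplishment; it does not entail the completed 'repainted'.
(e) Not entailed — Omar cracked the clock, not the fence; the fence belongs to the repainting event.
(f) Entailed — the original entails any weakening of itself; this just drops 'in the barn'.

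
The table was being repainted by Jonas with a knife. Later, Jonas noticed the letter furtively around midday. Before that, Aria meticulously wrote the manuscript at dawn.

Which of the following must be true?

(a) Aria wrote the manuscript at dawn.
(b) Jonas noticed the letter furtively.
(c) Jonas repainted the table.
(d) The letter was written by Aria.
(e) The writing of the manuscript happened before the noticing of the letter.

(a) Entailed — the original entails any weakening of itself; this just drops 'meticulously'.
(b) Entailed — the original entails any weakening of itself; this just drops 'around midday'.
(c) Not entailed — 'was repainting' is progressive on an accomplishment; it does not entail the completed 'repainted'.
(d) Not entailed — Aria wrote the manuscript, not the letter; the letter belongs to the noticing event.
(e) Entailed — the narrative places the writing before the noticing.

(a), (b), (e)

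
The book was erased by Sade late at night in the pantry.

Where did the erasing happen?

'in the pantry' marks the location of the erasing event.

in the pantry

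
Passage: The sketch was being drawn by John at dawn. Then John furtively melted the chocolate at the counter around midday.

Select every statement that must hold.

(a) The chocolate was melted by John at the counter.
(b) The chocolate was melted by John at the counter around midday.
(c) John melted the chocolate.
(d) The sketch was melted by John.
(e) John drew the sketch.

(a), (b), (c)

(a) Entailed — dropping 'furtively', 'around midday' leaves a sub-description the original still satisfies.
(b) Entailed — the original entails any weakening of itself; this just drops 'furtively'.
(c) Entailed — every conjunct here is already in the original melting event.
(d) Not entailed — John melted the chocolate, not the sketch; the sketch belongs to the drawing event.
(e) Not entailed — 'was drawing' is progressive on an accomplishment; it does not entail the completed 'drew'.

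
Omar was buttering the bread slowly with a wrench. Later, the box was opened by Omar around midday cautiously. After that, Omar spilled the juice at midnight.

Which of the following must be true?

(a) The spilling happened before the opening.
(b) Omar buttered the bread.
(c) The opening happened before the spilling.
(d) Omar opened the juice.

(a) Not entailed — the narrative places the opening before the spilling, not after.
(b) Not entailed — 'was buttering' is progressive on an accomplishment; it does not entail the completed 'buttered'.
(c) Entailed — the narrative places the opening before the spilling.
(d) Not entailed — Omar opened the box, not the juice; the juice belongs to the spilling event.

(c)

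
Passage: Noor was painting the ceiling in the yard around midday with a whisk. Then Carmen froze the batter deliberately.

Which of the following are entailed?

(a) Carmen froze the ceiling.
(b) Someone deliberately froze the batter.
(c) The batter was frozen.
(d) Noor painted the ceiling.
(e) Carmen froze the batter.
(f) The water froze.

(b), (c), (e)

(a) Not entailed — Carmen froze the batter, not the ceiling; the ceiling belongs to the painting event.
(b) Entailed — the original entails any weakening of itself; this just generalizes the agent.
(c) Entailed — this follows by dropping conjuncts from the freezing event's description.
(d) Not entailed — 'was painting' is progressive on an accomplishment; it does not entail the completed 'painted'.
(e) Entailed — dropping 'deliberately' leaves a sub-description the original still satisfies.
(f) Not entailed — the batter is what froze, not the water.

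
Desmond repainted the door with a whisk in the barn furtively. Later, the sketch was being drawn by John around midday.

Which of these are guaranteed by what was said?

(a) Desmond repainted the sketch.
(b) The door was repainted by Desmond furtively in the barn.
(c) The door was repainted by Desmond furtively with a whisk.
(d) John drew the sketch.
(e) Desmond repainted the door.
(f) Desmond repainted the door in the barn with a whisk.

(b), (c), (e), (f)

(a) Not entailed — Desmond repainted the door, not the sketch; the sketch belongs to the drawing event.
(b) Entailed — the original entails any weakening of itself; this just drops 'with a whisk'.
(c) Entailed — every conjunct here is already in the original repainting event.
(d) Not entailed — 'was drawing' is progressive on an accomplishment; it does not entail the completed 'drew'.
(e) Entailed — this follows by dropping conjuncts from the repainting event's description.
(f) Entailed — this follows by dropping conjuncts from the repainting event's description.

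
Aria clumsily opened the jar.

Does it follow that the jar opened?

'Aria opened the jar' is the causative; it entails the inchoative 'the jar opened'.

yes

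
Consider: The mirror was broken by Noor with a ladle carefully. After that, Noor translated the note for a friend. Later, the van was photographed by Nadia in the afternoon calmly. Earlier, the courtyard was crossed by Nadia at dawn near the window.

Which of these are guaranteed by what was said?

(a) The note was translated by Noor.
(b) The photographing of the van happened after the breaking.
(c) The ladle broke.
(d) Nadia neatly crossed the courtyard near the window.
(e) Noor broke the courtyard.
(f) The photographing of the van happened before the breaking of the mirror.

(a), (b)

(a) Entailed — this follows by dropping conjuncts from the translating event's description.
(b) Entailed — the narrative places the breaking before the photographing.
(c) Not entailed — the mirror is what broke, not the ladle.
(d) Not entailed — 'neatly' adds information not in the original event.
(e) Not entailed — Noor broke the mirror, not the courtyard; the courtyard belongs to the crossing event.
(f) Not entailed — the narrative places the breaking before the photographing, not after.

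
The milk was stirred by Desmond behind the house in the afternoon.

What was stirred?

'the milk' marks the patient of the stirring event.

the milk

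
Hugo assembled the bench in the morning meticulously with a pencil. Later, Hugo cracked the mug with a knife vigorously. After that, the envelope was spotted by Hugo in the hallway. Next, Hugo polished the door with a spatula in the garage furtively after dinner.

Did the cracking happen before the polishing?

yes

The narrative orders the cracking before the polishing.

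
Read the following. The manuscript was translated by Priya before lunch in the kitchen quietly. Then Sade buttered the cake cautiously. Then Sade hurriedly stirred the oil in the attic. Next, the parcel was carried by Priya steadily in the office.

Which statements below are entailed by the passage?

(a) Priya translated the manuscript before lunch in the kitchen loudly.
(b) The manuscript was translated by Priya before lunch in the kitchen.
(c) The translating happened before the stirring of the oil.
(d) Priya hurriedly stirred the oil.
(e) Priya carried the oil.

(b), (c)

(a) Not entailed — 'loudly' adds a manner not in (and inconsistent with) the original.
(b) Entailed — dropping 'quietly' leaves a sub-description the original still satisfies.
(c) Entailed — the narrative places the translating before the stirring.
(d) Not entailed — the passage has Sade stirring the oil, not Priya.
(e) Not entailed — Priya carried the parcel, not the oil; the oil belongs to the stirring event.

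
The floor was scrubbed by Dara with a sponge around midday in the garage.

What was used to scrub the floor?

'with a sponge' marks the instrument of the scrubbing event.

a sponge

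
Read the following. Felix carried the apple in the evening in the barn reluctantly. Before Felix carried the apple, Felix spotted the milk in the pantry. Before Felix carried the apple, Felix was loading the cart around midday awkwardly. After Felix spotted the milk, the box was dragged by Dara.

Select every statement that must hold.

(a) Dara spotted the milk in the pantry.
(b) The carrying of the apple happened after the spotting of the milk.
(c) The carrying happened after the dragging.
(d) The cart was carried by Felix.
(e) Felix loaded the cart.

(a) Not entailed — the passage has Felix spotting the milk, not Dara.
(b) Entailed — the narrative places the spotting before the carrying.
(c) Not entailed — the narrative doesn't order the dragging relative to the carrying.
(d) Not entailed — Felix carried the apple, not the cart; the cart belongs to the loading event.
(e) Not entailed — 'was loading' is progressive on an accomplishment; it does not entail the completed 'loaded'.

(b)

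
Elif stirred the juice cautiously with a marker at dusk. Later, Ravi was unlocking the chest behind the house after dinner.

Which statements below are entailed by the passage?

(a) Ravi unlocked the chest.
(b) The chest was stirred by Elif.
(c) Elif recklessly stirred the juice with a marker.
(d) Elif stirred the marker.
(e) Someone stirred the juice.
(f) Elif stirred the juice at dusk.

(a) Not entailed — 'was unlocking' is progressive on an accomplishment; it does not entail the completed 'unlocked'.
(b) Not entailed — Elif stirred the juice, not the chest; the chest belongs to the unlocking event.
(c) Not entailed — 'recklessly' adds a manner not in (and inconsistent with) the original.
(d) Not entailed — the marker is the instrument, not what was stirred.
(e) Entailed — the original entails any weakening of itself; this just drops 'cautiously', 'with a marker', 'at dusk' and generalizes the agent.
(f) Entailed — the original entails any weakening of itself; this just drops 'cautiously', 'with a marker'.

(e), (f)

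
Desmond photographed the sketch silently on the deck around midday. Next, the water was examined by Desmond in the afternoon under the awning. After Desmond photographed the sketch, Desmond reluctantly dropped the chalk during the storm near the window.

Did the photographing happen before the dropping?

The narrative orders the photographing before the dropping.

yes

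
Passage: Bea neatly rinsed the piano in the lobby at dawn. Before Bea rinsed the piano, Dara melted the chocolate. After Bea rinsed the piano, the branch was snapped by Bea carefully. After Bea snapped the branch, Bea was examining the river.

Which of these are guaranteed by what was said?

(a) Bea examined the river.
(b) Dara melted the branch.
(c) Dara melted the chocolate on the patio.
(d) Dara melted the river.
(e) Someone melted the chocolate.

(a) Entailed — 'examine' is an activity; 'was examining' entails that some examining happened, so 'examined' holds.
(b) Not entailed — Dara melted the chocolate, not the branch; the branch belongs to the snapping event.
(c) Not entailed — 'on the patio' adds information not in the original event.
(d) Not entailed — Dara melted the chocolate, not the river; the river belongs to the examining event.
(e) Entailed — every conjunct here is already in the original melting event.

(a), (e)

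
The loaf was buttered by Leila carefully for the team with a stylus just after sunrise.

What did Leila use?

a stylus

'with a stylus' marks the instrument of the buttering event.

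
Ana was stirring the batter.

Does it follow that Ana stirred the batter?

yes

'stir' is atelic; if Ana was stirring the batter, then Ana stirred the batter (for some time).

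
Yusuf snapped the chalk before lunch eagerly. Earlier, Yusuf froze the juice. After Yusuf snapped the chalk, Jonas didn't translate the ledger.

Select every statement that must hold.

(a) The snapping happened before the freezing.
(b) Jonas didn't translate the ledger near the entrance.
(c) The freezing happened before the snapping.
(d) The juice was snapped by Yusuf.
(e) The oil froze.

(a) Not entailed — the narrative places the freezing before the snapping, not after.
(b) Entailed — under negation, adding a further restriction is entailed: if no such translating event occurred, none occurred near the entrance either.
(c) Entailed — the narrative places the freezing before the snapping.
(d) Not entailed — Yusuf snapped the chalk, not the juice; the juice belongs to the freezing event.
(e) Not entailed — the juice is what froze, not the oil.

(b), (c)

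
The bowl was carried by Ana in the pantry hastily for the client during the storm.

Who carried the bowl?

Ana

'Ana' marks the agent of the carrying event.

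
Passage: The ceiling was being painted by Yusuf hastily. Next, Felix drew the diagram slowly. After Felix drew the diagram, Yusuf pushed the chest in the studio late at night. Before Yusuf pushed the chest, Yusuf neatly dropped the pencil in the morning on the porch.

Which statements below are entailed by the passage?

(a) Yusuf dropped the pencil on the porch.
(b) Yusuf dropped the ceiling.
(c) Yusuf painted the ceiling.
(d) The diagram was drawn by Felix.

(a), (d)

(a) Entailed — the original entails any weakening of itself; this just drops 'neatly', 'in the morning'.
(b) Not entailed — Yusuf dropped the pencil, not the ceiling; the ceiling belongs to the painting event.
(c) Not entailed — 'was painting' is progressive on an accomplishment; it does not entail the completed 'painted'.
(d) Entailed — this follows by dropping conjuncts from the drawing event's description.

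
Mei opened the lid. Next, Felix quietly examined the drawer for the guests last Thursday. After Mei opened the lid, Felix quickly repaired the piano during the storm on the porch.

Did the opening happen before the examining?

The narrative orders the opening before the examining.

yes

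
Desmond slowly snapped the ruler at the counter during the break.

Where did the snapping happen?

at the counter

'at the counter' marks the location of the snapping event.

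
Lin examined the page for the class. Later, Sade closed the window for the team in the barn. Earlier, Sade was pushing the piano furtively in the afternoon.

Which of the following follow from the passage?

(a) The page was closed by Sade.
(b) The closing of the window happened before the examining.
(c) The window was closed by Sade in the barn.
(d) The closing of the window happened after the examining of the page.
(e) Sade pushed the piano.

(a) Not entailed — Sade closed the window, not the page; the page belongs to the examining event.
(b) Not entailed — the narrative places the examining before the closing, not after.
(c) Entailed — dropping 'for the team' leaves a sub-description the original still satisfies.
(d) Entailed — the narrative places the examining before the closing.
(e) Entailed — 'push' is an activity; 'was pushing' entails that some pushing happened, so 'pushed' holds.

(c), (d), (e)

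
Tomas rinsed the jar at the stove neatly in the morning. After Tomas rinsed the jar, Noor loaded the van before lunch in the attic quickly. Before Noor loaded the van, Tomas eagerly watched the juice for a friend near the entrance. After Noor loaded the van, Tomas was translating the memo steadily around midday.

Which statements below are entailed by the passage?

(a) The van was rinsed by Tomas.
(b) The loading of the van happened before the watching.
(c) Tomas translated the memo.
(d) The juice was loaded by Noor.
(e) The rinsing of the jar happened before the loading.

(e)

(a) Not entailed — Tomas rinsed the jar, not the van; the van belongs to the loading event.
(b) Not entailed — the narrative places the watching before the loading, not after.
(c) Not entailed — 'was translating' is progressive on an accomplishment; it does not entail the completed 'translated'.
(d) Not entailed — Noor loaded the van, not the juice; the juice belongs to the watching event.
(e) Entailed — the narrative places the rinsing before the loading.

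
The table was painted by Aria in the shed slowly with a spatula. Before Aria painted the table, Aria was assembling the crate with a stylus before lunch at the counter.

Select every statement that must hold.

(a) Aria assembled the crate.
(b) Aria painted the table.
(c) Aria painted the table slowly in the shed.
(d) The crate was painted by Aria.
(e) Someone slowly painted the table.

(b), (c), (e)

(a) Not entailed — 'was assembling' is progressive on an accomplishment; it does not entail the completed 'assembled'.
(b) Entailed — this follows by dropping conjuncts from the painting event's description.
(c) Entailed — dropping 'with a spatula' leaves a sub-description the original still satisfies.
(d) Not entailed — Aria painted the table, not the crate; the crate belongs to the assembling event.
(e) Entailed — dropping 'with a spatula', 'in the shed' and generalizing the agent leaves a sub-description the original still satisfies.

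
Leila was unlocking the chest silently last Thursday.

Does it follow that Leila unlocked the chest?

no

'was unlocking' is progressive; for an accomplishment like 'unlock the chest', it doesn't entail completion.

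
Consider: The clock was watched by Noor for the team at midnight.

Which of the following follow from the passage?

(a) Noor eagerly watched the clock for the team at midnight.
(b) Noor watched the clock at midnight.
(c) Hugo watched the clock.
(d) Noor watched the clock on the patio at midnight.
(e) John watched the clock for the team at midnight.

(a) Not entailed — 'eagerly' adds information not in the original event.
(b) Entailed — the original entails any weakening of itself; this just drops 'for the team'.
(c) Not entailed — the passage has Noor watching the clock, not Hugo.
(d) Not entailed — 'on the patio' adds information not in the original event.
(e) Not entailed — the passage has Noor watching the clock, not John.

(b)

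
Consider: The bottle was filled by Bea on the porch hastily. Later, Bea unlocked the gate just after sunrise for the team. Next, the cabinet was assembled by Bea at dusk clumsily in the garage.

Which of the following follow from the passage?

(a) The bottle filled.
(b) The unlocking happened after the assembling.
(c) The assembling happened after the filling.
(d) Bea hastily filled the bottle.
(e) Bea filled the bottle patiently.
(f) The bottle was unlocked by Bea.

(a) Entailed — 'Bea filled the bottle' is causative; it entails the inchoative 'the bottle filled'.
(b) Not entailed — the narrative places the unlocking before the assembling, not after.
(c) Entailed — the narrative places the filling before the assembling.
(d) Entailed — the original entails any weakening of itself; this just drops 'on the porch'.
(e) Not entailed — 'patiently' adds a manner not in (and inconsistent with) the original.
(f) Not entailed — Bea unlocked the gate, not the bottle; the bottle belongs to the filling event.

(a), (c), (d)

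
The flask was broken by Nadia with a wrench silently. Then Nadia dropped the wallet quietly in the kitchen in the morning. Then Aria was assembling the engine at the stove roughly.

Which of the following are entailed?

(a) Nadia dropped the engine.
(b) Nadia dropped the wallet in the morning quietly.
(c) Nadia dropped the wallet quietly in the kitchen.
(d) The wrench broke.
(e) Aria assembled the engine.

(a) Not entailed — Nadia dropped the wallet, not the engine; the engine belongs to the assembling event.
(b) Entailed — this follows by dropping conjuncts from the dropping event's description.
(c) Entailed — every conjunct here is already in the original dropping event.
(d) Not entailed — the flask is what broke, not the wrench.
(e) Not entailed — 'was assembling' is progressive on an accomplishment; it does not entail the completed 'assembled'.

(b), (c)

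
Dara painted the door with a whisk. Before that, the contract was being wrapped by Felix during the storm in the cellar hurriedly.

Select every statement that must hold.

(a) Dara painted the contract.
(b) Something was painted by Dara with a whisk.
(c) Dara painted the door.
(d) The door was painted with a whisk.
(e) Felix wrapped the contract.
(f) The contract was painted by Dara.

(a) Not entailed — Dara painted the door, not the contract; the contract belongs to the wrapping event.
(b) Entailed — every conjunct here is already in the original painting event.
(c) Entailed — every conjunct here is already in the original painting event.
(d) Entailed — every conjunct here is already in the original painting event.
(e) Not entailed — 'was wrapping' is progressive on an accomplishment; it does not entail the completed 'wrapped'.
(f) Not entailed — Dara painted the door, not the contract; the contract belongs to the wrapping event.

(b), (c), (d)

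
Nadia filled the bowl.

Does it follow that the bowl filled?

'Nadia filled the bowl' is the causative; it entails the inchoative 'the bowl filled'.

yes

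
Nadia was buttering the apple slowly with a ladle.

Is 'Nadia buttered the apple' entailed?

'was buttering' is progressive; for an accomplishment like 'butter the apple', it doesn't entail completion.

no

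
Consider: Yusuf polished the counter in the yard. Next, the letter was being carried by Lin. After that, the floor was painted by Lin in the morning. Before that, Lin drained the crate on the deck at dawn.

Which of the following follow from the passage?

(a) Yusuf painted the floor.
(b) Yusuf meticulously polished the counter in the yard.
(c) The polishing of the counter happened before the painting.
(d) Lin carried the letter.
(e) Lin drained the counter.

(c), (d)

(a) Not entailed — the passage has Lin painting the floor, not Yusuf.
(b) Not entailed — 'meticulously' adds information not in the original event.
(c) Entailed — the narrative places the polishing before the painting.
(d) Entailed — 'carry' is an activity; 'was carrying' entails that some carrying happened, so 'carried' holds.
(e) Not entailed — Lin drained the crate, not the counter; the counter belongs to the polishing event.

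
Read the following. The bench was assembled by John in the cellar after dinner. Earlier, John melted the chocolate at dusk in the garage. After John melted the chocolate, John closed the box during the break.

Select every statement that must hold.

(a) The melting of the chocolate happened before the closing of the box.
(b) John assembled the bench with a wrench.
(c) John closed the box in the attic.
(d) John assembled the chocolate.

(a)

(a) Entailed — the narrative places the melting before the closing.
(b) Not entailed — 'with a wrench' adds information not in the original event.
(c) Not entailed — 'in the attic' adds information not in the original event.
(d) Not entailed — John assembled the bench, not the chocolate; the chocolate belongs to the melting event.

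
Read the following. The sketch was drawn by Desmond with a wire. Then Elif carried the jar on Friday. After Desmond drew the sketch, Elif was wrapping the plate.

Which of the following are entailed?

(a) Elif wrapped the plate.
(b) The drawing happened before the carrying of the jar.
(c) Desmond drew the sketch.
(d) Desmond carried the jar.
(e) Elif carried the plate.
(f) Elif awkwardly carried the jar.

(b), (c)

(a) Not entailed — 'was wrapping' is progressive on an accomplishment; it does not entail the completed 'wrapped'.
(b) Entailed — the narrative places the drawing before the carrying.
(c) Entailed — dropping 'with a wire' leaves a sub-description the original still satisfies.
(d) Not entailed — the passage has Elif carrying the jar, not Desmond.
(e) Not entailed — Elif carried the jar, not the plate; the plate belongs to the wrapping event.
(f) Not entailed — 'awkwardly' adds information not in the original event.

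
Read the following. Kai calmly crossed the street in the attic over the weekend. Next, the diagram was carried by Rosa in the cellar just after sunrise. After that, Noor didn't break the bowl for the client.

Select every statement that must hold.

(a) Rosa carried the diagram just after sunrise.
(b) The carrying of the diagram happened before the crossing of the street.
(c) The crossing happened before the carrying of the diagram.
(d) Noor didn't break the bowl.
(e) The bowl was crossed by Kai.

(a), (c)

(a) Entailed — this follows by dropping conjuncts from the carrying event's description.
(b) Not entailed — the narrative places the crossing before the carrying, not after.
(c) Entailed — the narrative places the crossing before the carrying.
(d) Not entailed — dropping 'for the client' under negation is not valid — the original leaves open that Noor broke the bowl some other way.
(e) Not entailed — Kai crossed the street, not the bowl; the bowl belongs to the breaking event.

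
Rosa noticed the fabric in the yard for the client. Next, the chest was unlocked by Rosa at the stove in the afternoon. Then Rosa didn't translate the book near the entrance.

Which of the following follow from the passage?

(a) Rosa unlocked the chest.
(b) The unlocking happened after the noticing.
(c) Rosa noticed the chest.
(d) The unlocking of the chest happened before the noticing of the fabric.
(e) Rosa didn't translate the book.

(a) Entailed — this follows by dropping conjuncts from the unlocking event's description.
(b) Entailed — the narrative places the noticing before the unlocking.
(c) Not entailed — Rosa noticed the fabric, not the chest; the chest belongs to the unlocking event.
(d) Not entailed — the narrative places the noticing before the unlocking, not after.
(e) Not entailed — dropping 'near the entrance' under negation is not valid — the original leaves open that Rosa translated the book some other way.

(a), (b)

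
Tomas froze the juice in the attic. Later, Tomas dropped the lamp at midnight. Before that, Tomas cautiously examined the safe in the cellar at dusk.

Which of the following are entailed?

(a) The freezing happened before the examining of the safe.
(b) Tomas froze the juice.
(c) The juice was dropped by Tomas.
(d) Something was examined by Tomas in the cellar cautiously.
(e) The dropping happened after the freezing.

(b), (d), (e)

(a) Not entailed — the narrative doesn't order the freezing relative to the examining.
(b) Entailed — the original entails any weakening of itself; this just drops 'in the attic'.
(c) Not entailed — Tomas dropped the lamp, not the juice; the juice belongs to the freezing event.
(d) Entailed — every conjunct here is already in the original examining event.
(e) Entailed — the narrative places the freezing before the dropping.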